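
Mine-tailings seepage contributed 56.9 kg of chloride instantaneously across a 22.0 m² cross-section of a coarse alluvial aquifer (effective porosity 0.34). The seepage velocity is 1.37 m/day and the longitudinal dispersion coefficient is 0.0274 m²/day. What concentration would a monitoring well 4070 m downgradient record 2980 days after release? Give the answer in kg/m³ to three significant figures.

0.146 kg/m³

For an instantaneous plane source, C(x,t) = M/(n_e·A·√(4πDt)) · exp(−(x−vt)²/(4Dt)), with n_e·A the pore (flow) area.
Plume center vt = 1.37 × 2980 = 4082.6 m, so the well at 4070 m is 12.6 m upgradient of the peak.
√(4πDt) = 32.03 m, giving peak height M/(n_e·A·√(4πDt)) = 56.9/(0.34 × 22.0 × 32.03) = 0.2375 kg/m³.
(x−vt)²/(4Dt) = (-12.6)²/(4 × 0.0274 × 2980) = 0.4861; exp(−0.4861) = 0.6150.
C = 0.2375 × 0.6150 = 0.146 kg/m³.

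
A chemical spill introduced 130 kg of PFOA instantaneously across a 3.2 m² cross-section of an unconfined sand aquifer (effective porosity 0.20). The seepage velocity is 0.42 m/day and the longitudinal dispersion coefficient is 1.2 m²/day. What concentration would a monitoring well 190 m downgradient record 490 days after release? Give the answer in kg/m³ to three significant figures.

2.13 kg/m³

For an instantaneous plane source, C(x,t) = M/(n_e·A·√(4πDt)) · exp(−(x−vt)²/(4Dt)), with n_e·A the pore (flow) area.
Plume center vt = 0.42 × 490 = 205.8 m, so the well at 190 m is 15.8 m upgradient of the peak.
√(4πDt) = 85.96 m, giving peak height M/(n_e·A·√(4πDt)) = 130/(0.20 × 3.2 × 85.96) = 2.363 kg/m³.
(x−vt)²/(4Dt) = (-15.8)²/(4 × 1.2 × 490) = 0.1061; exp(−0.1061) = 0.8993.
C = 2.363 × 0.8993 = 2.13 kg/m³.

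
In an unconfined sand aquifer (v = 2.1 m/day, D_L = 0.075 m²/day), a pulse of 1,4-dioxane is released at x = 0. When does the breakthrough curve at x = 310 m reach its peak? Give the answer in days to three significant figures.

For the 1D instantaneous-source solution, setting ∂C/∂t = 0 at fixed x gives v²t² + 2Dt − x² = 0, so t = (√(D² + v²x²) − D)/v².
√(D² + v²x²) = √(0.075² + 2.1² × 310²) = 651.0; v² = 4.41.
t = (651.0 − 0.075)/4.41 = 148 days (vs. the pure-advection estimate x/v = 148 d).

148 days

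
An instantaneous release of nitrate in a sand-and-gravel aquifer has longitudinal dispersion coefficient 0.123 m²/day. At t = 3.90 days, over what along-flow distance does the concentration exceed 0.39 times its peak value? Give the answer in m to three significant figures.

The plume is Gaussian with σ = √(2Dt) = √(2 × 0.123 × 3.90) = 0.9795 m.
C/C_peak = exp(−Δx²/(2σ²)) = 0.39 ⇒ Δx = σ·√(−2 ln 0.39) = 0.9795 × 1.372 = 1.344 m.
Width = 2Δx = 2.69 m.

2.69 m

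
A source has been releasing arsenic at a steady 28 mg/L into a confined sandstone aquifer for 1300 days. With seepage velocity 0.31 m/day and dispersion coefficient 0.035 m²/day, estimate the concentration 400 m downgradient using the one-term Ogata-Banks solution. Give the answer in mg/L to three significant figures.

For a continuous step input, C/C₀ ≈ ½·erfc((x−vt)/(2√(Dt))).
vt = 0.31 × 1300 = 403 m and 2√(Dt) = 2√(0.035 × 1300) = 13.49 m.
Argument (x−vt)/(2√(Dt)) = (400 − 403)/13.49 = -0.2224; ½·erfc(-0.2224) = 0.6234.
C = 28 × 0.6234 = 17.5 mg/L.

17.5 mg/L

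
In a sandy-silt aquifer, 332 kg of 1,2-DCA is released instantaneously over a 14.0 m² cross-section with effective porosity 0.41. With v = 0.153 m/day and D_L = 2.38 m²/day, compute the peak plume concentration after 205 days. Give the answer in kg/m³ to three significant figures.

The peak of an instantaneous 1D plume sits at x = vt; there the Gaussian factor is 1 and C_max = M/(n_e·A·√(4πDt)), where n_e·A is the pore area the mass is dissolved in.
√(4πDt) = √(4π × 2.38 × 205) = 78.30 m, so C_max = 332/(0.41 × 14.0 × 78.30) = 0.739 kg/m³.

0.739 kg/m³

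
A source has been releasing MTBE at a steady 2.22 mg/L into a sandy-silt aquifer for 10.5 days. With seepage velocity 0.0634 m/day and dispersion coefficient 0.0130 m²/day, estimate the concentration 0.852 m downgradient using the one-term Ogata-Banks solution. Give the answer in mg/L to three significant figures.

0.801 mg/L

For a continuous step input, C/C₀ ≈ ½·erfc((x−vt)/(2√(Dt))).
vt = 0.0634 × 10.5 = 0.6657 m and 2√(Dt) = 2√(0.0130 × 10.5) = 0.7389 m.
Argument (x−vt)/(2√(Dt)) = (0.852 − 0.6657)/0.7389 = 0.2521; ½·erfc(0.2521) = 0.3607.
C = 2.22 × 0.3607 = 0.801 mg/L.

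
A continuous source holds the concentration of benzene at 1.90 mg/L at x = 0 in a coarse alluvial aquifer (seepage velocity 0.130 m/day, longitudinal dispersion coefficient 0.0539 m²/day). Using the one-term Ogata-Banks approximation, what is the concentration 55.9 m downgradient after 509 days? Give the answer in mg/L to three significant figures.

For a continuous step input, C/C₀ ≈ ½·erfc((x−vt)/(2√(Dt))).
vt = 0.130 × 509 = 66.17 m and 2√(Dt) = 2√(0.0539 × 509) = 10.48 m.
Argument (x−vt)/(2√(Dt)) = (55.9 − 66.17)/10.48 = -0.9800; ½·erfc(-0.9800) = 0.9171.
C = 1.90 × 0.9171 = 1.74 mg/L.

1.74 mg/L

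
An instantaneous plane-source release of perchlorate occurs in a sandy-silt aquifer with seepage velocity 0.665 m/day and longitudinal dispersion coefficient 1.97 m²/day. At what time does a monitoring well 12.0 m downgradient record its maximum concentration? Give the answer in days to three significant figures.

14.1 days

For the 1D instantaneous-source solution, setting ∂C/∂t = 0 at fixed x gives v²t² + 2Dt − x² = 0, so t = (√(D² + v²x²) − D)/v².
√(D² + v²x²) = √(1.97² + 0.665² × 12.0²) = 8.220; v² = 0.442225.
t = (8.220 − 1.97)/0.442225 = 14.1 days (vs. the pure-advection estimate x/v = 18.0 d).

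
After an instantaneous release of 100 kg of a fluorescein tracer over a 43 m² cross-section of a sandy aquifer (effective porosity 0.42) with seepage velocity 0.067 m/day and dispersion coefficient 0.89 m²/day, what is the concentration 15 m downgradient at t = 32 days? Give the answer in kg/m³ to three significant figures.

For an instantaneous plane source, C(x,t) = M/(n_e·A·√(4πDt)) · exp(−(x−vt)²/(4Dt)), with n_e·A the pore (flow) area.
Plume center vt = 0.067 × 32 = 2.144 m, so the well at 15 m is 12.856 m downgradient of the peak.
√(4πDt) = 18.92 m, giving peak height M/(n_e·A·√(4πDt)) = 100/(0.42 × 43 × 18.92) = 0.2927 kg/m³.
(x−vt)²/(4Dt) = (12.856)²/(4 × 0.89 × 32) = 1.451; exp(−1.451) = 0.2343.
C = 0.2927 × 0.2343 = 0.0686 kg/m³.

0.0686 kg/m³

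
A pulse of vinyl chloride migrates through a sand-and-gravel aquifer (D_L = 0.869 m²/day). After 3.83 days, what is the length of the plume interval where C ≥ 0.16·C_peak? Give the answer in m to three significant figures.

9.88 m

The plume is Gaussian with σ = √(2Dt) = √(2 × 0.869 × 3.83) = 2.580 m.
C/C_peak = exp(−Δx²/(2σ²)) = 0.16 ⇒ Δx = σ·√(−2 ln 0.16) = 2.580 × 1.914 = 4.938 m.
Width = 2Δx = 9.88 m.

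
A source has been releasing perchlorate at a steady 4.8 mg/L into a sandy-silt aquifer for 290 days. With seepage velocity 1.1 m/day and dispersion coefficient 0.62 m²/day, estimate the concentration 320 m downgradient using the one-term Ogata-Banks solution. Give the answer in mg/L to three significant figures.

2.30 mg/L

For a continuous step input, C/C₀ ≈ ½·erfc((x−vt)/(2√(Dt))).
vt = 1.1 × 290 = 319 m and 2√(Dt) = 2√(0.62 × 290) = 26.82 m.
Argument (x−vt)/(2√(Dt)) = (320 − 319)/26.82 = 0.03729; ½·erfc(0.03729) = 0.4790.
C = 4.8 × 0.4790 = 2.30 mg/L.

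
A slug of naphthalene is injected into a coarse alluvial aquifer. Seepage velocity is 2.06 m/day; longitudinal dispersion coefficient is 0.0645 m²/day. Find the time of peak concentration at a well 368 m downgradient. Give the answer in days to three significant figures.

For the 1D instantaneous-source solution, setting ∂C/∂t = 0 at fixed x gives v²t² + 2Dt − x² = 0, so t = (√(D² + v²x²) − D)/v².
√(D² + v²x²) = √(0.0645² + 2.06² × 368²) = 758.1; v² = 4.2436.
t = (758.1 − 0.0645)/4.2436 = 179 days (vs. the pure-advection estimate x/v = 179 d).

179 days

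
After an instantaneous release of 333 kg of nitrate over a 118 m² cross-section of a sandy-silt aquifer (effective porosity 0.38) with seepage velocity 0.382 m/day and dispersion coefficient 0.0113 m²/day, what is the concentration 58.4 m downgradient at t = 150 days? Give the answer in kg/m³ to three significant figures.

For an instantaneous plane source, C(x,t) = M/(n_e·A·√(4πDt)) · exp(−(x−vt)²/(4Dt)), with n_e·A the pore (flow) area.
Plume center vt = 0.382 × 150 = 57.3 m, so the well at 58.4 m is 1.1 m downgradient of the peak.
√(4πDt) = 4.615 m, giving peak height M/(n_e·A·√(4πDt)) = 333/(0.38 × 118 × 4.615) = 1.609 kg/m³.
(x−vt)²/(4Dt) = (1.1)²/(4 × 0.0113 × 150) = 0.1785; exp(−0.1785) = 0.8365.
C = 1.609 × 0.8365 = 1.35 kg/m³.

1.35 kg/m³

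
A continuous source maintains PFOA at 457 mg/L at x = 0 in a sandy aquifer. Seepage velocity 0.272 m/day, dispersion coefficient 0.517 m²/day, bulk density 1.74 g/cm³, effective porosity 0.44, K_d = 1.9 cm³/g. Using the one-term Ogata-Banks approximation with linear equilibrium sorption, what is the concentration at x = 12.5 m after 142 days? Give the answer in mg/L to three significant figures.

Retardation factor R = 1 + ρ_b·K_d/n = 1 + 1.74 × 1.9/0.44 = 8.514.
Sorption retards both mechanisms: v_R = v/R = 0.03195 m/day, D_R = D/R = 0.06072 m²/day.
v_R·t = 0.03195 × 142 = 4.5369 m; 2√(D_R t) = 5.873 m; argument = (12.5 − 4.5369)/5.873 = 1.356.
C = C₀ × ½·erfc(1.356) = 457 × 0.02758 = 12.6 mg/L.

12.6 mg/L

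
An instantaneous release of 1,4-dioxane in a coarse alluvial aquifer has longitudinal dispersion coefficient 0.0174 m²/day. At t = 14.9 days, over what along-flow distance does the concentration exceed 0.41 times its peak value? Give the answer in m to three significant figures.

1.92 m

The plume is Gaussian with σ = √(2Dt) = √(2 × 0.0174 × 14.9) = 0.7201 m.
C/C_peak = exp(−Δx²/(2σ²)) = 0.41 ⇒ Δx = σ·√(−2 ln 0.41) = 0.7201 × 1.335 = 0.9613 m.
Width = 2Δx = 1.92 m.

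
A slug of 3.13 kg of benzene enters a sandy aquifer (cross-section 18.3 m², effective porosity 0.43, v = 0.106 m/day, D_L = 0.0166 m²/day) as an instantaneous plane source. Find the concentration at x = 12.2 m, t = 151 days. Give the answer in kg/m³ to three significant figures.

0.0167 kg/m³

For an instantaneous plane source, C(x,t) = M/(n_e·A·√(4πDt)) · exp(−(x−vt)²/(4Dt)), with n_e·A the pore (flow) area.
Plume center vt = 0.106 × 151 = 16.006 m, so the well at 12.2 m is 3.806 m upgradient of the peak.
√(4πDt) = 5.612 m, giving peak height M/(n_e·A·√(4πDt)) = 3.13/(0.43 × 18.3 × 5.612) = 0.07088 kg/m³.
(x−vt)²/(4Dt) = (-3.806)²/(4 × 0.0166 × 151) = 1.445; exp(−1.445) = 0.2357.
C = 0.07088 × 0.2357 = 0.0167 kg/m³.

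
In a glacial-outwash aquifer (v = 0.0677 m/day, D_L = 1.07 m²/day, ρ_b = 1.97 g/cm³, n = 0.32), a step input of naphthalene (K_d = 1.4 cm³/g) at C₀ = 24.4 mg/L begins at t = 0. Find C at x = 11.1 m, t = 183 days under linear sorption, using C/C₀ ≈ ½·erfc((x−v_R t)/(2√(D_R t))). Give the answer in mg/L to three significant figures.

1.51 mg/L

Retardation factor R = 1 + ρ_b·K_d/n = 1 + 1.97 × 1.4/0.32 = 9.619.
Sorption retards both mechanisms: v_R = v/R = 0.007038 m/day, D_R = D/R = 0.1112 m²/day.
v_R·t = 0.007038 × 183 = 1.287954 m; 2√(D_R t) = 9.022 m; argument = (11.1 − 1.287954)/9.022 = 1.088.
C = C₀ × ½·erfc(1.088) = 24.4 × 0.06194 = 1.51 mg/L.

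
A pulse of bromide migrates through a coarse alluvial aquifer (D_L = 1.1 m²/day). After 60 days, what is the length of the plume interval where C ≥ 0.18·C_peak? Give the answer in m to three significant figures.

The plume is Gaussian with σ = √(2Dt) = √(2 × 1.1 × 60) = 11.49 m.
C/C_peak = exp(−Δx²/(2σ²)) = 0.18 ⇒ Δx = σ·√(−2 ln 0.18) = 11.49 × 1.852 = 21.28 m.
Width = 2Δx = 42.6 m.

42.6 m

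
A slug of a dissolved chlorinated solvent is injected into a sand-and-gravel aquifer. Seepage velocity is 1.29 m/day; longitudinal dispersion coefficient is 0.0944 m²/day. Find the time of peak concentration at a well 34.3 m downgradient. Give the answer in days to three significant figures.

For the 1D instantaneous-source solution, setting ∂C/∂t = 0 at fixed x gives v²t² + 2Dt − x² = 0, so t = (√(D² + v²x²) − D)/v².
√(D² + v²x²) = √(0.0944² + 1.29² × 34.3²) = 44.25; v² = 1.6641.
t = (44.25 − 0.0944)/1.6641 = 26.5 days (vs. the pure-advection estimate x/v = 26.6 d).

26.5 days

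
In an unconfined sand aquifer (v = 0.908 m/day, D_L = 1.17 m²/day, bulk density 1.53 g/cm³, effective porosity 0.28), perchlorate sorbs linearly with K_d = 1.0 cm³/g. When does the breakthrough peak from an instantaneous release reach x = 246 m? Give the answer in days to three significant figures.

Retardation factor R = 1 + ρ_b·K_d/n = 1 + 1.53 × 1.0/0.28 = 6.464.
Sorption retards both mechanisms: v_R = v/R = 0.1405 m/day, D_R = D/R = 0.1810 m²/day.
Peak time from v_R²t² + 2D_R t − x² = 0: t = (√(D_R² + v_R²x²) − D_R)/v_R².
√(D_R² + v_R²x²) = √(0.1810² + 0.1405² × 246²) = 34.56; v_R² = 0.01974.
t = (34.56 − 0.1810)/0.01974 = 1740 days.

1740 days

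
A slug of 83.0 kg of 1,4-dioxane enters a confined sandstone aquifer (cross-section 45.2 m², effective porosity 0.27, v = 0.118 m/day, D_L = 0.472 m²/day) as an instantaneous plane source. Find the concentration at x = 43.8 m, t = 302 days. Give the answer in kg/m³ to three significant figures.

0.143 kg/m³

For an instantaneous plane source, C(x,t) = M/(n_e·A·√(4πDt)) · exp(−(x−vt)²/(4Dt)), with n_e·A the pore (flow) area.
Plume center vt = 0.118 × 302 = 35.636 m, so the well at 43.8 m is 8.164 m downgradient of the peak.
√(4πDt) = 42.32 m, giving peak height M/(n_e·A·√(4πDt)) = 83.0/(0.27 × 45.2 × 42.32) = 0.1607 kg/m³.
(x−vt)²/(4Dt) = (8.164)²/(4 × 0.472 × 302) = 0.1169; exp(−0.1169) = 0.8897.
C = 0.1607 × 0.8897 = 0.143 kg/m³.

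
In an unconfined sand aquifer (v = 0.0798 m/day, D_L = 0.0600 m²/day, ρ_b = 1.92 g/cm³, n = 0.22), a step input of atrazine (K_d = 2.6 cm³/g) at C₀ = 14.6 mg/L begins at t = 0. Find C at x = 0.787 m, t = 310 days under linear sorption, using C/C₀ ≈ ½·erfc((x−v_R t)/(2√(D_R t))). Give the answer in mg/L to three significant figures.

8.49 mg/L

Retardation factor R = 1 + ρ_b·K_d/n = 1 + 1.92 × 2.6/0.22 = 23.69.
Sorption retards both mechanisms: v_R = v/R = 0.003369 m/day, D_R = D/R = 0.002533 m²/day.
v_R·t = 0.003369 × 310 = 1.04439 m; 2√(D_R t) = 1.772 m; argument = (0.787 − 1.04439)/1.772 = -0.1453.
C = C₀ × ½·erfc(-0.1453) = 14.6 × 0.5814 = 8.49 mg/L.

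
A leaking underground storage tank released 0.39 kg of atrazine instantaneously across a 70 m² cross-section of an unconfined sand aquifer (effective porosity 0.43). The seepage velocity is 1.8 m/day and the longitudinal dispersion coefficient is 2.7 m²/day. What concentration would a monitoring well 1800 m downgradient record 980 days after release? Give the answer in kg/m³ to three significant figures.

For an instantaneous plane source, C(x,t) = M/(n_e·A·√(4πDt)) · exp(−(x−vt)²/(4Dt)), with n_e·A the pore (flow) area.
Plume center vt = 1.8 × 980 = 1764 m, so the well at 1800 m is 36 m downgradient of the peak.
√(4πDt) = 182.3 m, giving peak height M/(n_e·A·√(4πDt)) = 0.39/(0.43 × 70 × 182.3) = 7.107e-05 kg/m³.
(x−vt)²/(4Dt) = (36)²/(4 × 2.7 × 980) = 0.1224; exp(−0.1224) = 0.8848.
C = 7.107e-05 × 0.8848 = 6.29e-05 kg/m³.

6.29e-05 kg/m³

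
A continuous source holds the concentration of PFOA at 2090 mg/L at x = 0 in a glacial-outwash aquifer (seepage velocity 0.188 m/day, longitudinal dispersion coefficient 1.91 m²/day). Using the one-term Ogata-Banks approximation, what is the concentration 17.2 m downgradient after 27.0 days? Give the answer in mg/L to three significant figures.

243 mg/L

For a continuous step input, C/C₀ ≈ ½·erfc((x−vt)/(2√(Dt))).
vt = 0.188 × 27.0 = 5.076 m and 2√(Dt) = 2√(1.91 × 27.0) = 14.36 m.
Argument (x−vt)/(2√(Dt)) = (17.2 − 5.076)/14.36 = 0.8443; ½·erfc(0.8443) = 0.1162.
C = 2090 × 0.1162 = 243 mg/L.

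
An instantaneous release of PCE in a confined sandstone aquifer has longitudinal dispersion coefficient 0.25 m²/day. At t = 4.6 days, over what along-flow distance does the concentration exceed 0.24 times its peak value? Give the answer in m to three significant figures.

The plume is Gaussian with σ = √(2Dt) = √(2 × 0.25 × 4.6) = 1.517 m.
C/C_peak = exp(−Δx²/(2σ²)) = 0.24 ⇒ Δx = σ·√(−2 ln 0.24) = 1.517 × 1.689 = 2.562 m.
Width = 2Δx = 5.12 m.

5.12 m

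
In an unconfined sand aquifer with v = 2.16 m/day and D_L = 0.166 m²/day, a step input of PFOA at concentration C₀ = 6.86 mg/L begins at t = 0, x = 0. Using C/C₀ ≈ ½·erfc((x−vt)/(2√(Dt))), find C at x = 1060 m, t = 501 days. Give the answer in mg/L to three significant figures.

For a continuous step input, C/C₀ ≈ ½·erfc((x−vt)/(2√(Dt))).
vt = 2.16 × 501 = 1082.16 m and 2√(Dt) = 2√(0.166 × 501) = 18.24 m.
Argument (x−vt)/(2√(Dt)) = (1060 − 1082.16)/18.24 = -1.215; ½·erfc(-1.215) = 0.9571.
C = 6.86 × 0.9571 = 6.57 mg/L.

6.57 mg/L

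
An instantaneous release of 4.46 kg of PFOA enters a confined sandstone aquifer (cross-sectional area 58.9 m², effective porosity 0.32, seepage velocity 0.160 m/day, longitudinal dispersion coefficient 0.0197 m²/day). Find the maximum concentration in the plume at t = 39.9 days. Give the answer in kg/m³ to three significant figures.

0.0753 kg/m³

The peak of an instantaneous 1D plume sits at x = vt; there the Gaussian factor is 1 and C_max = M/(n_e·A·√(4πDt)), where n_e·A is the pore area the mass is dissolved in.
√(4πDt) = √(4π × 0.0197 × 39.9) = 3.143 m, so C_max = 4.46/(0.32 × 58.9 × 3.143) = 0.0753 kg/m³.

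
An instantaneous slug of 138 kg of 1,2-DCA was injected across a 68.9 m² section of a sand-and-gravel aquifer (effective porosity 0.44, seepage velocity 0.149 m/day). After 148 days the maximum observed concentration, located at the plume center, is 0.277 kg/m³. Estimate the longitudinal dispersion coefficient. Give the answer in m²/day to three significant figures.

0.145 m²/day

At the plume center C_max = M/(n_e·A·√(4πDt)), so D = M²/(4πt·(n_e·A·C_max)²).
n_e·A·C_max = 0.44 × 68.9 × 0.277 = 8.398 kg/m.
D = 138²/(4π × 148 × 8.398²) = 0.145 m²/day.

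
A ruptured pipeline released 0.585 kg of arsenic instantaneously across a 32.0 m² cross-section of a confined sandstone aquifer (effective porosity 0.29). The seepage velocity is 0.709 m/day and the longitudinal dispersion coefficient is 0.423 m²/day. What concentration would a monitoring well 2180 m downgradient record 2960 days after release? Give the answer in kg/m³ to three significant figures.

For an instantaneous plane source, C(x,t) = M/(n_e·A·√(4πDt)) · exp(−(x−vt)²/(4Dt)), with n_e·A the pore (flow) area.
Plume center vt = 0.709 × 2960 = 2098.64 m, so the well at 2180 m is 81.36 m downgradient of the peak.
√(4πDt) = 125.4 m, giving peak height M/(n_e·A·√(4πDt)) = 0.585/(0.29 × 32.0 × 125.4) = 0.0005027 kg/m³.
(x−vt)²/(4Dt) = (81.36)²/(4 × 0.423 × 2960) = 1.322; exp(−1.322) = 0.2666.
C = 0.0005027 × 0.2666 = 0.000134 kg/m³.

0.000134 kg/m³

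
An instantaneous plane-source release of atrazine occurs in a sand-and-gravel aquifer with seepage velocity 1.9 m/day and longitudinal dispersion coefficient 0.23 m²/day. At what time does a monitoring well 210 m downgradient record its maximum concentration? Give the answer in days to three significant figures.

For the 1D instantaneous-source solution, setting ∂C/∂t = 0 at fixed x gives v²t² + 2Dt − x² = 0, so t = (√(D² + v²x²) − D)/v².
√(D² + v²x²) = √(0.23² + 1.9² × 210²) = 399.0; v² = 3.61.
t = (399.0 − 0.23)/3.61 = 110 days (vs. the pure-advection estimate x/v = 111 d).

110 days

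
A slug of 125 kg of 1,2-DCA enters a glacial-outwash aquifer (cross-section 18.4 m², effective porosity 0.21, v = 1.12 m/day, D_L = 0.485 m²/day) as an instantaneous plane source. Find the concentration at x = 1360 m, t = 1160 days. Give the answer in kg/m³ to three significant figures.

0.0744 kg/m³

For an instantaneous plane source, C(x,t) = M/(n_e·A·√(4πDt)) · exp(−(x−vt)²/(4Dt)), with n_e·A the pore (flow) area.
Plume center vt = 1.12 × 1160 = 1299.2 m, so the well at 1360 m is 60.8 m downgradient of the peak.
√(4πDt) = 84.08 m, giving peak height M/(n_e·A·√(4πDt)) = 125/(0.21 × 18.4 × 84.08) = 0.3848 kg/m³.
(x−vt)²/(4Dt) = (60.8)²/(4 × 0.485 × 1160) = 1.643; exp(−1.643) = 0.1934.
C = 0.3848 × 0.1934 = 0.0744 kg/m³.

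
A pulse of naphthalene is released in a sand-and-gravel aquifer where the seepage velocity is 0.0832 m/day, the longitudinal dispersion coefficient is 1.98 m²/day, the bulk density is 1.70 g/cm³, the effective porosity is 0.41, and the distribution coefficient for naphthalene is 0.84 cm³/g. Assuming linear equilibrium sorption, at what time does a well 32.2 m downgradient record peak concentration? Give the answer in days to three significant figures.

Retardation factor R = 1 + ρ_b·K_d/n = 1 + 1.70 × 0.84/0.41 = 4.483.
Sorption retards both mechanisms: v_R = v/R = 0.01856 m/day, D_R = D/R = 0.4417 m²/day.
Peak time from v_R²t² + 2D_R t − x² = 0: t = (√(D_R² + v_R²x²) − D_R)/v_R².
√(D_R² + v_R²x²) = √(0.4417² + 0.01856² × 32.2²) = 0.7431; v_R² = 0.0003445.
t = (0.7431 − 0.4417)/0.0003445 = 875 days.

875 days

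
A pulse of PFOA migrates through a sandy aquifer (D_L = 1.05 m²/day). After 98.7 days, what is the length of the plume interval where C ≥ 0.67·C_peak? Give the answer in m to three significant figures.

25.8 m

The plume is Gaussian with σ = √(2Dt) = √(2 × 1.05 × 98.7) = 14.40 m.
C/C_peak = exp(−Δx²/(2σ²)) = 0.67 ⇒ Δx = σ·√(−2 ln 0.67) = 14.40 × 0.8950 = 12.89 m.
Width = 2Δx = 25.8 m.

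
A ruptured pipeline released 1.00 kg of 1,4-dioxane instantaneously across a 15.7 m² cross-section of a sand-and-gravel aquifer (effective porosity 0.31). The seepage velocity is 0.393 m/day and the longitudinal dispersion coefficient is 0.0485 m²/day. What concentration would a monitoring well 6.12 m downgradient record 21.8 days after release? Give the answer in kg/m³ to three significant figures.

0.0137 kg/m³

For an instantaneous plane source, C(x,t) = M/(n_e·A·√(4πDt)) · exp(−(x−vt)²/(4Dt)), with n_e·A the pore (flow) area.
Plume center vt = 0.393 × 21.8 = 8.5674 m, so the well at 6.12 m is 2.4474 m upgradient of the peak.
√(4πDt) = 3.645 m, giving peak height M/(n_e·A·√(4πDt)) = 1.00/(0.31 × 15.7 × 3.645) = 0.05637 kg/m³.
(x−vt)²/(4Dt) = (-2.4474)²/(4 × 0.0485 × 21.8) = 1.416; exp(−1.416) = 0.2427.
C = 0.05637 × 0.2427 = 0.0137 kg/m³.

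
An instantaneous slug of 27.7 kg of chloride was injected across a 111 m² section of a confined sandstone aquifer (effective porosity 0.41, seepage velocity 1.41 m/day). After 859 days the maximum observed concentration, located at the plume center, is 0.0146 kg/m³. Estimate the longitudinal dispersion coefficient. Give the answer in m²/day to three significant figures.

At the plume center C_max = M/(n_e·A·√(4πDt)), so D = M²/(4πt·(n_e·A·C_max)²).
n_e·A·C_max = 0.41 × 111 × 0.0146 = 0.6644 kg/m.
D = 27.7²/(4π × 859 × 0.6644²) = 0.161 m²/day.

0.161 m²/day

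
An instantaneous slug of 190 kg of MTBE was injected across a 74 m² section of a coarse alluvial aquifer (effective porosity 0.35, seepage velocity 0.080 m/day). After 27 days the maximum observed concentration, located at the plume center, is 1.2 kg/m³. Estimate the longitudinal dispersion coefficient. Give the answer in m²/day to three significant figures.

0.110 m²/day

At the plume center C_max = M/(n_e·A·√(4πDt)), so D = M²/(4πt·(n_e·A·C_max)²).
n_e·A·C_max = 0.35 × 74 × 1.2 = 31.08 kg/m.
D = 190²/(4π × 27 × 31.08²) = 0.110 m²/day.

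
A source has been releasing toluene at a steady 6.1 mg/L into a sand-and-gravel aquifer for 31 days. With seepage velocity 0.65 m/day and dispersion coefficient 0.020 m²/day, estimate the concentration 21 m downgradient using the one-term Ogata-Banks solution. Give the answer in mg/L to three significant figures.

1.36 mg/L

For a continuous step input, C/C₀ ≈ ½·erfc((x−vt)/(2√(Dt))).
vt = 0.65 × 31 = 20.15 m and 2√(Dt) = 2√(0.020 × 31) = 1.575 m.
Argument (x−vt)/(2√(Dt)) = (21 − 20.15)/1.575 = 0.5397; ½·erfc(0.5397) = 0.2227.
C = 6.1 × 0.2227 = 1.36 mg/L.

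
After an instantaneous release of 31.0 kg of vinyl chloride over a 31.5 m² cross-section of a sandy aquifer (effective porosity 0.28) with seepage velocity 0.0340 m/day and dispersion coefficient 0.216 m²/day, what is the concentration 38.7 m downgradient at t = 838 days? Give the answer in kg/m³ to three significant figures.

0.0638 kg/m³

For an instantaneous plane source, C(x,t) = M/(n_e·A·√(4πDt)) · exp(−(x−vt)²/(4Dt)), with n_e·A the pore (flow) area.
Plume center vt = 0.0340 × 838 = 28.492 m, so the well at 38.7 m is 10.208 m downgradient of the peak.
√(4πDt) = 47.69 m, giving peak height M/(n_e·A·√(4πDt)) = 31.0/(0.28 × 31.5 × 47.69) = 0.07370 kg/m³.
(x−vt)²/(4Dt) = (10.208)²/(4 × 0.216 × 838) = 0.1439; exp(−0.1439) = 0.8660.
C = 0.07370 × 0.8660 = 0.0638 kg/m³.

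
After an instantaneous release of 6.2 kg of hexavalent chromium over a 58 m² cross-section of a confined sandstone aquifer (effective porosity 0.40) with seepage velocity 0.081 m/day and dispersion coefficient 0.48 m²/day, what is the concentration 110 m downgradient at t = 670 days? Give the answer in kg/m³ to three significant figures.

For an instantaneous plane source, C(x,t) = M/(n_e·A·√(4πDt)) · exp(−(x−vt)²/(4Dt)), with n_e·A the pore (flow) area.
Plume center vt = 0.081 × 670 = 54.27 m, so the well at 110 m is 55.73 m downgradient of the peak.
√(4πDt) = 63.57 m, giving peak height M/(n_e·A·√(4πDt)) = 6.2/(0.40 × 58 × 63.57) = 0.004204 kg/m³.
(x−vt)²/(4Dt) = (55.73)²/(4 × 0.48 × 670) = 2.414; exp(−2.414) = 0.08946.
C = 0.004204 × 0.08946 = 0.000376 kg/m³.

0.000376 kg/m³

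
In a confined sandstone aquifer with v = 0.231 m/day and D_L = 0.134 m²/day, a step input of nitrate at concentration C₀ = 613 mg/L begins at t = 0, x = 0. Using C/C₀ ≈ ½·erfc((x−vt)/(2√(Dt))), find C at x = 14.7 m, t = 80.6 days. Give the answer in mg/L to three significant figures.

491 mg/L

For a continuous step input, C/C₀ ≈ ½·erfc((x−vt)/(2√(Dt))).
vt = 0.231 × 80.6 = 18.6186 m and 2√(Dt) = 2√(0.134 × 80.6) = 6.573 m.
Argument (x−vt)/(2√(Dt)) = (14.7 − 18.6186)/6.573 = -0.5962; ½·erfc(-0.5962) = 0.8004.
C = 613 × 0.8004 = 491 mg/L.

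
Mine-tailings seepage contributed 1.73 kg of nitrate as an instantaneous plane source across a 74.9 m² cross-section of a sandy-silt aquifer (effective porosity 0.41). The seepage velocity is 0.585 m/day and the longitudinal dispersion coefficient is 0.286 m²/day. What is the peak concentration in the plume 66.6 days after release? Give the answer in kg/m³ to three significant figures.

The peak of an instantaneous 1D plume sits at x = vt; there the Gaussian factor is 1 and C_max = M/(n_e·A·√(4πDt)), where n_e·A is the pore area the mass is dissolved in.
√(4πDt) = √(4π × 0.286 × 66.6) = 15.47 m, so C_max = 1.73/(0.41 × 74.9 × 15.47) = 0.00364 kg/m³.

0.00364 kg/m³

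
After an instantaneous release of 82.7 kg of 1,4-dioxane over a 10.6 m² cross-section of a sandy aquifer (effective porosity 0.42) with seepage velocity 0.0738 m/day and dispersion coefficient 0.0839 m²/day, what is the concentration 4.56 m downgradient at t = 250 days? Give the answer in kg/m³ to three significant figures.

0.115 kg/m³

For an instantaneous plane source, C(x,t) = M/(n_e·A·√(4πDt)) · exp(−(x−vt)²/(4Dt)), with n_e·A the pore (flow) area.
Plume center vt = 0.0738 × 250 = 18.45 m, so the well at 4.56 m is 13.89 m upgradient of the peak.
√(4πDt) = 16.24 m, giving peak height M/(n_e·A·√(4πDt)) = 82.7/(0.42 × 10.6 × 16.24) = 1.144 kg/m³.
(x−vt)²/(4Dt) = (-13.89)²/(4 × 0.0839 × 250) = 2.300; exp(−2.300) = 0.1003.
C = 1.144 × 0.1003 = 0.115 kg/m³.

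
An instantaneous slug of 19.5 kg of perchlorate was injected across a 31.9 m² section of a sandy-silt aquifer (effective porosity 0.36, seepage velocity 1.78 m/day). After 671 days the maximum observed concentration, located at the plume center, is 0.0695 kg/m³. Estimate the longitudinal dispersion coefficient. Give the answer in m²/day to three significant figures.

0.0708 m²/day

At the plume center C_max = M/(n_e·A·√(4πDt)), so D = M²/(4πt·(n_e·A·C_max)²).
n_e·A·C_max = 0.36 × 31.9 × 0.0695 = 0.7981 kg/m.
D = 19.5²/(4π × 671 × 0.7981²) = 0.0708 m²/day.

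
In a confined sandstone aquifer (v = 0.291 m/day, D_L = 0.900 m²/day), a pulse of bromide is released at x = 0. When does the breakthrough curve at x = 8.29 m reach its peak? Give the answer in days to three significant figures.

19.8 days

For the 1D instantaneous-source solution, setting ∂C/∂t = 0 at fixed x gives v²t² + 2Dt − x² = 0, so t = (√(D² + v²x²) − D)/v².
√(D² + v²x²) = √(0.900² + 0.291² × 8.29²) = 2.575; v² = 0.084681.
t = (2.575 − 0.900)/0.084681 = 19.8 days (vs. the pure-advection estimate x/v = 28.5 d).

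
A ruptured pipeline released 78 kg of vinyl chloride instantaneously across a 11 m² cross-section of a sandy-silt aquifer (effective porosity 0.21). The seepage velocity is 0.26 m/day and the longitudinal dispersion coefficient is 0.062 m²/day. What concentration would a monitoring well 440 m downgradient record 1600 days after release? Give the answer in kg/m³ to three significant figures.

For an instantaneous plane source, C(x,t) = M/(n_e·A·√(4πDt)) · exp(−(x−vt)²/(4Dt)), with n_e·A the pore (flow) area.
Plume center vt = 0.26 × 1600 = 416 m, so the well at 440 m is 24 m downgradient of the peak.
√(4πDt) = 35.31 m, giving peak height M/(n_e·A·√(4πDt)) = 78/(0.21 × 11 × 35.31) = 0.9563 kg/m³.
(x−vt)²/(4Dt) = (24)²/(4 × 0.062 × 1600) = 1.452; exp(−1.452) = 0.2341.
C = 0.9563 × 0.2341 = 0.224 kg/m³.

0.224 kg/m³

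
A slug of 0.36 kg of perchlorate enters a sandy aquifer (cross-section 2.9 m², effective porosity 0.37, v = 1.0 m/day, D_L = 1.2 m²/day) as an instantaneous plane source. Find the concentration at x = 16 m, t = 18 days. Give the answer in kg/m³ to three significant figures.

0.0194 kg/m³

For an instantaneous plane source, C(x,t) = M/(n_e·A·√(4πDt)) · exp(−(x−vt)²/(4Dt)), with n_e·A the pore (flow) area.
Plume center vt = 1.0 × 18 = 18 m, so the well at 16 m is 2 m upgradient of the peak.
√(4πDt) = 16.48 m, giving peak height M/(n_e·A·√(4πDt)) = 0.36/(0.37 × 2.9 × 16.48) = 0.02036 kg/m³.
(x−vt)²/(4Dt) = (-2)²/(4 × 1.2 × 18) = 0.04630; exp(−0.04630) = 0.9548.
C = 0.02036 × 0.9548 = 0.0194 kg/m³.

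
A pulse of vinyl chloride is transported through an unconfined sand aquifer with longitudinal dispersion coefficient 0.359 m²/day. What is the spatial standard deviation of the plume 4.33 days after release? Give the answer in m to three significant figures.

1.76 m

Dispersive spreading gives a Gaussian with σ² = 2Dt; advection only shifts the center.
σ = √(2 × 0.359 × 4.33) = 1.76 m.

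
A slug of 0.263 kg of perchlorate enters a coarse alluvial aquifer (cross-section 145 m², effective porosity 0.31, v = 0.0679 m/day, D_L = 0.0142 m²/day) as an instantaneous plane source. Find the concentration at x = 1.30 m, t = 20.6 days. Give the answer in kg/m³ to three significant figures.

For an instantaneous plane source, C(x,t) = M/(n_e·A·√(4πDt)) · exp(−(x−vt)²/(4Dt)), with n_e·A the pore (flow) area.
Plume center vt = 0.0679 × 20.6 = 1.39874 m, so the well at 1.30 m is 0.09874 m upgradient of the peak.
√(4πDt) = 1.917 m, giving peak height M/(n_e·A·√(4πDt)) = 0.263/(0.31 × 145 × 1.917) = 0.003052 kg/m³.
(x−vt)²/(4Dt) = (-0.09874)²/(4 × 0.0142 × 20.6) = 0.008332; exp(−0.008332) = 0.9917.
C = 0.003052 × 0.9917 = 0.00303 kg/m³.

0.00303 kg/m³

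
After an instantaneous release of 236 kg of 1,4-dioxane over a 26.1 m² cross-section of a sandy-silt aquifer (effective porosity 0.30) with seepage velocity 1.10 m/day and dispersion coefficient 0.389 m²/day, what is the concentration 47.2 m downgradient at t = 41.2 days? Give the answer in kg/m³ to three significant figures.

2.01 kg/m³

For an instantaneous plane source, C(x,t) = M/(n_e·A·√(4πDt)) · exp(−(x−vt)²/(4Dt)), with n_e·A the pore (flow) area.
Plume center vt = 1.10 × 41.2 = 45.32 m, so the well at 47.2 m is 1.88 m downgradient of the peak.
√(4πDt) = 14.19 m, giving peak height M/(n_e·A·√(4πDt)) = 236/(0.30 × 26.1 × 14.19) = 2.124 kg/m³.
(x−vt)²/(4Dt) = (1.88)²/(4 × 0.389 × 41.2) = 0.05513; exp(−0.05513) = 0.9464.
C = 2.124 × 0.9464 = 2.01 kg/m³.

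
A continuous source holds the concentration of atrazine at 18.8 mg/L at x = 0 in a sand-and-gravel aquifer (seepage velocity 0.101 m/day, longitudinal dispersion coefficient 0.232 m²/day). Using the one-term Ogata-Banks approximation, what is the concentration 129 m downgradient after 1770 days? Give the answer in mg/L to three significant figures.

For a continuous step input, C/C₀ ≈ ½·erfc((x−vt)/(2√(Dt))).
vt = 0.101 × 1770 = 178.77 m and 2√(Dt) = 2√(0.232 × 1770) = 40.53 m.
Argument (x−vt)/(2√(Dt)) = (129 − 178.77)/40.53 = -1.228; ½·erfc(-1.228) = 0.9588.
C = 18.8 × 0.9588 = 18.0 mg/L.

18.0 mg/L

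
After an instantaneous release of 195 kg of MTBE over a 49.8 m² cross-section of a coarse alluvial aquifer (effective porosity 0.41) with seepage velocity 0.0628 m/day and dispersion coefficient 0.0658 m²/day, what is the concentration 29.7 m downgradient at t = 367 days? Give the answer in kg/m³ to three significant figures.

For an instantaneous plane source, C(x,t) = M/(n_e·A·√(4πDt)) · exp(−(x−vt)²/(4Dt)), with n_e·A the pore (flow) area.
Plume center vt = 0.0628 × 367 = 23.0476 m, so the well at 29.7 m is 6.6524 m downgradient of the peak.
√(4πDt) = 17.42 m, giving peak height M/(n_e·A·√(4πDt)) = 195/(0.41 × 49.8 × 17.42) = 0.5482 kg/m³.
(x−vt)²/(4Dt) = (6.6524)²/(4 × 0.0658 × 367) = 0.4581; exp(−0.4581) = 0.6325.
C = 0.5482 × 0.6325 = 0.347 kg/m³.

0.347 kg/m³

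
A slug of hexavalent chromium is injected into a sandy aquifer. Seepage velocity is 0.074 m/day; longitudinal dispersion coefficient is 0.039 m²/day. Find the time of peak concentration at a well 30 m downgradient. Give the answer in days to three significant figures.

For the 1D instantaneous-source solution, setting ∂C/∂t = 0 at fixed x gives v²t² + 2Dt − x² = 0, so t = (√(D² + v²x²) − D)/v².
√(D² + v²x²) = √(0.039² + 0.074² × 30²) = 2.220; v² = 0.005476.
t = (2.220 − 0.039)/0.005476 = 398 days (vs. the pure-advection estimate x/v = 405 d).

398 days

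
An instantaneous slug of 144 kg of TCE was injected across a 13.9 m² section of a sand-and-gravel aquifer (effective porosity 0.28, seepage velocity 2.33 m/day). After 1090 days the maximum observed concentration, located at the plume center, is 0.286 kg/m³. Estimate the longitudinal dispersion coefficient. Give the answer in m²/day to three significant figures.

1.22 m²/day

At the plume center C_max = M/(n_e·A·√(4πDt)), so D = M²/(4πt·(n_e·A·C_max)²).
n_e·A·C_max = 0.28 × 13.9 × 0.286 = 1.113 kg/m.
D = 144²/(4π × 1090 × 1.113²) = 1.22 m²/day.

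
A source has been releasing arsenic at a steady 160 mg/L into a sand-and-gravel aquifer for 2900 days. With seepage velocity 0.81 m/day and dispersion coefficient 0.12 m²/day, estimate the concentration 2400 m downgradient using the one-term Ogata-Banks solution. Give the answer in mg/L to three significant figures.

For a continuous step input, C/C₀ ≈ ½·erfc((x−vt)/(2√(Dt))).
vt = 0.81 × 2900 = 2349 m and 2√(Dt) = 2√(0.12 × 2900) = 37.31 m.
Argument (x−vt)/(2√(Dt)) = (2400 − 2349)/37.31 = 1.367; ½·erfc(1.367) = 0.02660.
C = 160 × 0.02660 = 4.26 mg/L.

4.26 mg/L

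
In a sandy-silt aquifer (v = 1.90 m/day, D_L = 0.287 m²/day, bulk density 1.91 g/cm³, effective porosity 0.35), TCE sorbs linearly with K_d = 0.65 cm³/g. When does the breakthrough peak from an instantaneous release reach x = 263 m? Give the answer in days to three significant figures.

Retardation factor R = 1 + ρ_b·K_d/n = 1 + 1.91 × 0.65/0.35 = 4.547.
Sorption retards both mechanisms: v_R = v/R = 0.4179 m/day, D_R = D/R = 0.06312 m²/day.
Peak time from v_R²t² + 2D_R t − x² = 0: t = (√(D_R² + v_R²x²) − D_R)/v_R².
√(D_R² + v_R²x²) = √(0.06312² + 0.4179² × 263²) = 109.9; v_R² = 0.1746.
t = (109.9 − 0.06312)/0.1746 = 629 days.

629 days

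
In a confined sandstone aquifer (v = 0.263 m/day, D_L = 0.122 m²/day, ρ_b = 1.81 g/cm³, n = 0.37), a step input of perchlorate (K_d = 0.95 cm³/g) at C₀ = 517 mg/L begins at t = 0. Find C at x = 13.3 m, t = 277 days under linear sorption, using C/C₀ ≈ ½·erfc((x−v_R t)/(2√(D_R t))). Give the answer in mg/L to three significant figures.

Retardation factor R = 1 + ρ_b·K_d/n = 1 + 1.81 × 0.95/0.37 = 5.647.
Sorption retards both mechanisms: v_R = v/R = 0.04657 m/day, D_R = D/R = 0.02160 m²/day.
v_R·t = 0.04657 × 277 = 12.89989 m; 2√(D_R t) = 4.892 m; argument = (13.3 − 12.89989)/4.892 = 0.08179.
C = C₀ × ½·erfc(0.08179) = 517 × 0.4540 = 235 mg/L.

235 mg/L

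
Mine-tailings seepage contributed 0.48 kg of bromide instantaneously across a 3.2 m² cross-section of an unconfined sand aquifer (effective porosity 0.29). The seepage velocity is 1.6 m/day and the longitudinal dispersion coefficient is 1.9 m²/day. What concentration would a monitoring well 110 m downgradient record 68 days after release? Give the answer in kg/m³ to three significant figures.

For an instantaneous plane source, C(x,t) = M/(n_e·A·√(4πDt)) · exp(−(x−vt)²/(4Dt)), with n_e·A the pore (flow) area.
Plume center vt = 1.6 × 68 = 108.8 m, so the well at 110 m is 1.2 m downgradient of the peak.
√(4πDt) = 40.29 m, giving peak height M/(n_e·A·√(4πDt)) = 0.48/(0.29 × 3.2 × 40.29) = 0.01284 kg/m³.
(x−vt)²/(4Dt) = (1.2)²/(4 × 1.9 × 68) = 0.002786; exp(−0.002786) = 0.9972.
C = 0.01284 × 0.9972 = 0.0128 kg/m³.

0.0128 kg/m³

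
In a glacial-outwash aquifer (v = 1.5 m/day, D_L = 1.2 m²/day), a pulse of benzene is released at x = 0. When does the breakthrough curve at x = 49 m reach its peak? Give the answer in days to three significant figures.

32.1 days

For the 1D instantaneous-source solution, setting ∂C/∂t = 0 at fixed x gives v²t² + 2Dt − x² = 0, so t = (√(D² + v²x²) − D)/v².
√(D² + v²x²) = √(1.2² + 1.5² × 49²) = 73.51; v² = 2.25.
t = (73.51 − 1.2)/2.25 = 32.1 days (vs. the pure-advection estimate x/v = 32.7 d).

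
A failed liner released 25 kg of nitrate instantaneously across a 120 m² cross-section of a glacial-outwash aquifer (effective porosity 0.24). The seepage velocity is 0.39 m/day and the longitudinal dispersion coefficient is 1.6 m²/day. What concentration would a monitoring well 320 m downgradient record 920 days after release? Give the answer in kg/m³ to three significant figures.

0.00494 kg/m³

For an instantaneous plane source, C(x,t) = M/(n_e·A·√(4πDt)) · exp(−(x−vt)²/(4Dt)), with n_e·A the pore (flow) area.
Plume center vt = 0.39 × 920 = 358.8 m, so the well at 320 m is 38.8 m upgradient of the peak.
√(4πDt) = 136.0 m, giving peak height M/(n_e·A·√(4πDt)) = 25/(0.24 × 120 × 136.0) = 0.006383 kg/m³.
(x−vt)²/(4Dt) = (-38.8)²/(4 × 1.6 × 920) = 0.2557; exp(−0.2557) = 0.7744.
C = 0.006383 × 0.7744 = 0.00494 kg/m³.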